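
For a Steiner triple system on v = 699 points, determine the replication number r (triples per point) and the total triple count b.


An STS(v) is a 2-(v, 3, 1) BIBD: block size k = 3, λ = 1.
Replication: r(k − 1) = λ(v − 1) ⇒ r·2 = 699 − 1 = 698 ⇒ r = 349.
Block count: bk = vr ⇒ b·3 = 699·349 = 243951 ⇒ b = 81317.

r = 349, b = 81317.


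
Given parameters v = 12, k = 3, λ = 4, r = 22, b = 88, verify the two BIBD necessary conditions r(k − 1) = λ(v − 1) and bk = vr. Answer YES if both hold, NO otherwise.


Condition (i): r(k − 1) = 22·2 = 44; λ(v − 1) = 4·11 = 44. Match? YES.
Condition (ii): bk = 88·3 = 264; vr = 12·22 = 264. Match? YES.
Both conditions hold? YES.

YES


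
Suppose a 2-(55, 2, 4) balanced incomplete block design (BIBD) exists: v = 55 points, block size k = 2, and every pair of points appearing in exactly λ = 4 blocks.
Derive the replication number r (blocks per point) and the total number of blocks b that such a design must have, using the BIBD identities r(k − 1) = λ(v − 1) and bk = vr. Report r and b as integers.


Any 2-(v, k, λ) BIBD satisfies two necessary conditions:
  (i)  Each point sits in r blocks, and counting incidences through any fixed point gives r(k − 1) = λ(v − 1), so r = λ(v − 1)/(k − 1).
  (ii) Total incidences bk = vr, so b = vr/k.
Step 1: r = λ(v − 1)/(k − 1) = 4·(55 − 1)/(2 − 1) = 4·54/1 = 216/1 = 216.
Step 2: b = vr/k = 55·216/2 = 11880/2 = 5940.
Check integrality: r = 216 ∈ Z ✓, b = 5940 ∈ Z ✓.
(These identities are necessary conditions: they determine r and b for any design with these parameters, but do not by themselves prove that one exists.)

r = 216, b = 5940.


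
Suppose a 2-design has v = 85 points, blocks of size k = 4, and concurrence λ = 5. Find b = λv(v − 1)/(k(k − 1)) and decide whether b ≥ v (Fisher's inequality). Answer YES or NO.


r = λ(v − 1)/(k − 1) = 5·84/3 = 140.
b = vr/k = 85·140/4 = 2975.
Fisher's inequality: b ≥ v ⇔ 2975 ≥ 85? YES.

YES


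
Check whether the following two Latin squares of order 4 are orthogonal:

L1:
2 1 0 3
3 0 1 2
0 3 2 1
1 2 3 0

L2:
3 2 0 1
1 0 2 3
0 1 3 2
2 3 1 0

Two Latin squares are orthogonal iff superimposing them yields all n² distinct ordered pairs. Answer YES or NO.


Form the n² = 16 superimposed pairs (L1[i][j], L2[i][j]), row by row (rows and columns indexed from 0):
row 0: (2,3) (1,2) (0,0) (3,1)
row 1: (3,1) (0,0) (1,2) (2,3)
row 2: (0,0) (3,1) (2,3) (1,2)
row 3: (1,2) (2,3) (3,1) (0,0)
Orthogonality requires all 16 pairs distinct.
But the pair (3,1) repeats: cell (0,3) has L1 = 3, L2 = 1, and cell (1,0) has L1 = 3, L2 = 1.
A repeated pair means some other pair never occurs (only 4 distinct pairs out of 16), so the squares are not orthogonal.
Conclusion: NO.

NO


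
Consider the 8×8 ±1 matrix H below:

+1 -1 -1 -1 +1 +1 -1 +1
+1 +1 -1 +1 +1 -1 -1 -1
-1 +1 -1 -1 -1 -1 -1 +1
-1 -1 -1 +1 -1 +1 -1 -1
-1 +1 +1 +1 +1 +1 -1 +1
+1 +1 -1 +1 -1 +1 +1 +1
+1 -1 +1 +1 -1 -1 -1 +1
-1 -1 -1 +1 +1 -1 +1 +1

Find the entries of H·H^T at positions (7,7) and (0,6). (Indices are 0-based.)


Row 0 of H: [1, -1, -1, -1, 1, 1, -1, 1].
Row 6 of H: [1, -1, 1, 1, -1, -1, -1, 1].
Row 7 of H: [-1, -1, -1, 1, 1, -1, 1, 1].
(H·H^T)[7][7] = Σ_j H[7][j]·H[7][j] = (-1)² + (-1)² + (-1)² + (1)² + (1)² + (-1)² + (1)² + (1)² = 1 + 1 + 1 + 1 + 1 + 1 + 1 + 1 = 8.
(H·H^T)[0][6] = Σ_j H[0][j]·H[6][j] = (1)·(1) + (-1)·(-1) + (-1)·(1) + (-1)·(1) + (1)·(-1) + (1)·(-1) + (-1)·(-1) + (1)·(1) = 1 + 1 + -1 + -1 + -1 + -1 + 1 + 1 = 0.
So rows 0 and 6 are orthogonal; the diagonal entry equals n = 8.

(7,7) entry = 8; (0,6) entry = 0.


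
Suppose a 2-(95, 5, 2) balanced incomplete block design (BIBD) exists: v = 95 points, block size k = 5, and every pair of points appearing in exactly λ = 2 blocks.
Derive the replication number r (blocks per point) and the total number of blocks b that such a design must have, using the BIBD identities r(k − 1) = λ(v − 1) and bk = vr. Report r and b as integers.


Any 2-(v, k, λ) BIBD satisfies two necessary conditions:
  (i)  Each point sits in r blocks, and counting incidences through any fixed point gives r(k − 1) = λ(v − 1), so r = λ(v − 1)/(k − 1).
  (ii) Total incidences bk = vr, so b = vr/k.
Step 1: r = λ(v − 1)/(k − 1) = 2·(95 − 1)/(5 − 1) = 2·94/4 = 188/4 = 47.
Step 2: b = vr/k = 95·47/5 = 4465/5 = 893.
Check integrality: r = 47 ∈ Z ✓, b = 893 ∈ Z ✓.
(These identities are necessary conditions: they determine r and b for any design with these parameters, but do not by themselves prove that one exists.)

r = 47, b = 893.


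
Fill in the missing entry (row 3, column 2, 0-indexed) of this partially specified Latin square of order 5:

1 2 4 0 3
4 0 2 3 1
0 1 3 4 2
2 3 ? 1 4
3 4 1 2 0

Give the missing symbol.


Row 3 contains symbols [1, 2, 3, 4] — missing [0].
Column 2 contains symbols [1, 2, 3, 4] — missing [0].
The missing symbol must appear in both missing sets; intersection = [0].
Therefore the hidden value is 0.

Missing value = 0.


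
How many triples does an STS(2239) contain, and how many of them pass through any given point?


An STS(v) is a 2-(v, 3, 1) BIBD: block size k = 3, λ = 1.
Replication: r(k − 1) = λ(v − 1) ⇒ r·2 = 2239 − 1 = 2238 ⇒ r = 1119.
Block count: bk = vr ⇒ b·3 = 2239·1119 = 2505441 ⇒ b = 835147.
(Check via b = v(v − 1)/6 = 2239·2238/6 = 5010882/6 = 835147.)

r = 1119, b = 835147.


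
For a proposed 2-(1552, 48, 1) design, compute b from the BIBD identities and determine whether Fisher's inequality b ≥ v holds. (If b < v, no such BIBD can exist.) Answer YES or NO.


b = λv(v − 1)/(k(k − 1)) = 1·1552·1551/(48·47) = 2407152/2256 = 1067.
Compare with v = 1552: b < v, so Fisher's inequality fails.

NO


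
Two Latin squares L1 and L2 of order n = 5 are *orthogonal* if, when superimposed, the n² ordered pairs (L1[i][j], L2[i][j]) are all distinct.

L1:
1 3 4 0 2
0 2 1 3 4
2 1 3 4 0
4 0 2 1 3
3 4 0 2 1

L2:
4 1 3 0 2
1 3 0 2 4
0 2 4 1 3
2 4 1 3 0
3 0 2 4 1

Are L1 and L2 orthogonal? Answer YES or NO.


Form the n² = 25 superimposed pairs (L1[i][j], L2[i][j]), row by row (rows and columns indexed from 0):
row 0: (1,4) (3,1) (4,3) (0,0) (2,2)
row 1: (0,1) (2,3) (1,0) (3,2) (4,4)
row 2: (2,0) (1,2) (3,4) (4,1) (0,3)
row 3: (4,2) (0,4) (2,1) (1,3) (3,0)
row 4: (3,3) (4,0) (0,2) (2,4) (1,1)
Orthogonality requires all 25 pairs distinct.
Check by first coordinate: for each symbol s of L1, list the L2 entries in the n cells where L1 = s; they must all differ.
  L1 = 0: L2 entries (in reading order) 0, 1, 3, 4, 2 — all 5 distinct ✓
  L1 = 1: L2 entries (in reading order) 4, 0, 2, 3, 1 — all 5 distinct ✓
  L1 = 2: L2 entries (in reading order) 2, 3, 0, 1, 4 — all 5 distinct ✓
  L1 = 3: L2 entries (in reading order) 1, 2, 4, 0, 3 — all 5 distinct ✓
  L1 = 4: L2 entries (in reading order) 3, 4, 1, 2, 0 — all 5 distinct ✓
Every symbol of L1 meets every symbol of L2 exactly once, so all 25 pairs are distinct (25 of 25).
Conclusion: YES.

YES


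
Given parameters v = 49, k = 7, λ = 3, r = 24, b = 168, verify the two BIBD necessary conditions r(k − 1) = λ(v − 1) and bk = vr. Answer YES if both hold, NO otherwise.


Condition (i): r(k − 1) = 24·6 = 144; λ(v − 1) = 3·48 = 144. Match? YES.
Condition (ii): bk = 168·7 = 1176; vr = 49·24 = 1176. Match? YES.
Both conditions hold? YES.

YES


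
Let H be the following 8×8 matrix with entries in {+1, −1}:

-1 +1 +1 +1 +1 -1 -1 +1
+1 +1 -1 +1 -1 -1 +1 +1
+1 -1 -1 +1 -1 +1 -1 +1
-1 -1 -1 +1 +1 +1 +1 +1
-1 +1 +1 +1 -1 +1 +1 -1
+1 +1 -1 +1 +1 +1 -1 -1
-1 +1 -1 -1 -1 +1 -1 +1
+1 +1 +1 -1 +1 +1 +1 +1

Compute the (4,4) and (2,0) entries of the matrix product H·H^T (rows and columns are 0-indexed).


Row 0 of H: [-1, 1, 1, 1, 1, -1, -1, 1].
Row 2 of H: [1, -1, -1, 1, -1, 1, -1, 1].
Row 4 of H: [-1, 1, 1, 1, -1, 1, 1, -1].
(H·H^T)[4][4] = Σ_j H[4][j]·H[4][j] = (-1)² + (1)² + (1)² + (1)² + (-1)² + (1)² + (1)² + (-1)² = 1 + 1 + 1 + 1 + 1 + 1 + 1 + 1 = 8.
(H·H^T)[2][0] = Σ_j H[2][j]·H[0][j] = (1)·(-1) + (-1)·(1) + (-1)·(1) + (1)·(1) + (-1)·(1) + (1)·(-1) + (-1)·(-1) + (1)·(1) = -1 + -1 + -1 + 1 + -1 + -1 + 1 + 1 = -2.
Rows 2 and 0 are not orthogonal (dot product = -2 ≠ 0), so H is not a Hadamard matrix.

(4,4) entry = 8; (2,0) entry = -2.


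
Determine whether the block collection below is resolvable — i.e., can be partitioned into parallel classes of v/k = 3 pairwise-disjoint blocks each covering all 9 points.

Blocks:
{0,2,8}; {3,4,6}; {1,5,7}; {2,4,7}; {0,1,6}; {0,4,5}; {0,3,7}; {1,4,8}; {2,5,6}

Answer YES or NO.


v = 9, block size k = 3, number of blocks = 9.
For resolvability, blocks must partition into parallel classes of size v/k = 3.
Total blocks must therefore be a multiple of 3: 9 = 3·3 + 0 ⇒ divisible ✓.
Consider block {2,4,7}. The only other block(s) in the collection disjoint from it are {0,1,6} — just 1 block(s). Any parallel class containing {2,4,7} would need 2 other blocks each disjoint from it, so no parallel class of size 3 can contain {2,4,7}.
Since every block must belong to some parallel class in a resolution, the collection cannot be partitioned into parallel classes.
Resolvable? NO.

NO


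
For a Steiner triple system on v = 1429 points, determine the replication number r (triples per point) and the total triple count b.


An STS(v) is a 2-(v, 3, 1) BIBD: block size k = 3, λ = 1.
Replication: r(k − 1) = λ(v − 1) ⇒ r·2 = 1429 − 1 = 1428 ⇒ r = 714.
Block count: b = v(v − 1)/6 = 1429·1428/6 = 2040612/6 = 340102.

r = 714, b = 340102.


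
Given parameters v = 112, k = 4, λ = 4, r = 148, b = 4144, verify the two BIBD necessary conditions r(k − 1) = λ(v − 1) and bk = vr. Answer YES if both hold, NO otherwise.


Condition (i): r(k − 1) = 148·3 = 444; λ(v − 1) = 4·111 = 444. Match? YES.
Condition (ii): bk = 4144·4 = 16576; vr = 112·148 = 16576. Match? YES.
Both conditions hold? YES.

YES


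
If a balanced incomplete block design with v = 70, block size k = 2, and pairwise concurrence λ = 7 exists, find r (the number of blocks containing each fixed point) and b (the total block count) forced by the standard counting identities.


Any 2-(v, k, λ) BIBD satisfies two necessary conditions:
  (i)  Each point sits in r blocks, and counting incidences through any fixed point gives r(k − 1) = λ(v − 1), so r = λ(v − 1)/(k − 1).
  (ii) Total incidences bk = vr, so b = vr/k.
Step 1: r = λ(v − 1)/(k − 1) = 7·(70 − 1)/(2 − 1) = 7·69/1 = 483/1 = 483.
Step 2: b = vr/k = 70·483/2 = 33810/2 = 16905.
Check integrality: r = 483 ∈ Z ✓, b = 16905 ∈ Z ✓.
(These identities are necessary conditions: they determine r and b for any design with these parameters, but do not by themselves prove that one exists.)

r = 483, b = 16905.


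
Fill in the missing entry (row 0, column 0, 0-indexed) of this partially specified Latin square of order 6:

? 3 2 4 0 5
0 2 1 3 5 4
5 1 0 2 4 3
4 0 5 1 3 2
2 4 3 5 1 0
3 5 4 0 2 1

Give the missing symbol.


Row 0 contains symbols [0, 2, 3, 4, 5] — missing [1].
Column 0 contains symbols [0, 2, 3, 4, 5] — missing [1].
The missing symbol must appear in both missing sets; intersection = [1].
Therefore the hidden value is 1.

Missing value = 1.


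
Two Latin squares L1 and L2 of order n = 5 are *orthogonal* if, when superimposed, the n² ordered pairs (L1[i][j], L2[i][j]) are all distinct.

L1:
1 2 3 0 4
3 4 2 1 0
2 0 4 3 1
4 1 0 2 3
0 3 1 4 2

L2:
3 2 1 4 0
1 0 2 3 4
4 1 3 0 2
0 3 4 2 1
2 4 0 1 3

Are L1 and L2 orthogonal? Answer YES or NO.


Form the n² = 25 superimposed pairs (L1[i][j], L2[i][j]), row by row (rows and columns indexed from 0):
row 0: (1,3) (2,2) (3,1) (0,4) (4,0)
row 1: (3,1) (4,0) (2,2) (1,3) (0,4)
row 2: (2,4) (0,1) (4,3) (3,0) (1,2)
row 3: (4,0) (1,3) (0,4) (2,2) (3,1)
row 4: (0,2) (3,4) (1,0) (4,1) (2,3)
Orthogonality requires all 25 pairs distinct.
But the pair (3,1) repeats: cell (0,2) has L1 = 3, L2 = 1, and cell (1,0) has L1 = 3, L2 = 1.
A repeated pair means some other pair never occurs (only 15 distinct pairs out of 25), so the squares are not orthogonal.
Conclusion: NO.

NO


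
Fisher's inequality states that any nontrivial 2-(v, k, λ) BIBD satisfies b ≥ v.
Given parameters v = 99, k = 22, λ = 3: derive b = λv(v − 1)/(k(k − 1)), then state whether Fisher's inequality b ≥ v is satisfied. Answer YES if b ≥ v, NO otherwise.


b = λv(v − 1)/(k(k − 1)) = 3·99·98/(22·21) = 29106/462 = 63.
Compare with v = 99: b < v, so Fisher's inequality fails.

NO


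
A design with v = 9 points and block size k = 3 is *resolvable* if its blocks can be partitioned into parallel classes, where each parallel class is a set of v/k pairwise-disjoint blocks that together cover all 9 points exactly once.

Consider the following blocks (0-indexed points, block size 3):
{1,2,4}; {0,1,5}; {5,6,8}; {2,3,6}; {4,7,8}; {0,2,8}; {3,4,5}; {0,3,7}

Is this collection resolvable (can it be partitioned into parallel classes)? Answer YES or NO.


v = 9, block size k = 3, number of blocks = 8.
For resolvability, blocks must partition into parallel classes of size v/k = 3.
Total blocks must therefore be a multiple of 3: 8 = 3·2 + 2 ⇒ not divisible ✗.
Resolvable? NO.

NO


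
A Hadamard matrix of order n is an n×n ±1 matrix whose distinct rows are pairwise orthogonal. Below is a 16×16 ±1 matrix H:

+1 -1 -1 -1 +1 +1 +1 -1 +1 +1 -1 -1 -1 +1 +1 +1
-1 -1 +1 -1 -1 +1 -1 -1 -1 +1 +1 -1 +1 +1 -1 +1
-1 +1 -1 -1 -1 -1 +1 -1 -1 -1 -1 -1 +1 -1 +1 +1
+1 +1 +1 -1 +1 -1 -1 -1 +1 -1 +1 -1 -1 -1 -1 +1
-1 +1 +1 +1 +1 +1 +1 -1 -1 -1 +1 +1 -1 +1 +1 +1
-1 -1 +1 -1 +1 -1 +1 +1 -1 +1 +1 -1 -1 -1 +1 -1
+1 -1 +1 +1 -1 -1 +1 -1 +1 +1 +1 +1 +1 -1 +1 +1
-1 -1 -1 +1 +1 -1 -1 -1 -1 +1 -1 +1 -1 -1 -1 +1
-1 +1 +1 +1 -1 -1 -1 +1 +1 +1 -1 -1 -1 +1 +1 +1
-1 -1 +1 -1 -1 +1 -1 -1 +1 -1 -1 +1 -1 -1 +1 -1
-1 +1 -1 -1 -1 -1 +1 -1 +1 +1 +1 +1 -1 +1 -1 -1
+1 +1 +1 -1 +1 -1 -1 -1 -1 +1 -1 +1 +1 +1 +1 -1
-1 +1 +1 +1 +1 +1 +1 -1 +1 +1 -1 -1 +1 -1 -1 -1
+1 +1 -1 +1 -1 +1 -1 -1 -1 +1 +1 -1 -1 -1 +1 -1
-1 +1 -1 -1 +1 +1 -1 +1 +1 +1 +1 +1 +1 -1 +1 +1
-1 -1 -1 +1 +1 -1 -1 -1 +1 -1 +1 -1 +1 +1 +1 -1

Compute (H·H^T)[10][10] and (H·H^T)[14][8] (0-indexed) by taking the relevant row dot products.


Row 8 of H: [-1, 1, 1, 1, -1, -1, -1, 1, 1, 1, -1, -1, -1, 1, 1, 1].
Row 10 of H: [-1, 1, -1, -1, -1, -1, 1, -1, 1, 1, 1, 1, -1, 1, -1, -1].
Row 14 of H: [-1, 1, -1, -1, 1, 1, -1, 1, 1, 1, 1, 1, 1, -1, 1, 1].
(H·H^T)[10][10] = Σ_j H[10][j]·H[10][j] = (-1)² + (1)² + (-1)² + (-1)² + (-1)² + (-1)² + (1)² + (-1)² + (1)² + (1)² + (1)² + (1)² + (-1)² + (1)² + (-1)² + (-1)² = 1 + 1 + 1 + 1 + 1 + 1 + 1 + 1 + 1 + 1 + 1 + 1 + 1 + 1 + 1 + 1 = 16.
(H·H^T)[14][8] = Σ_j H[14][j]·H[8][j] = (-1)·(-1) + (1)·(1) + (-1)·(1) + (-1)·(1) + (1)·(-1) + (1)·(-1) + (-1)·(-1) + (1)·(1) + (1)·(1) + (1)·(1) + (1)·(-1) + (1)·(-1) + (1)·(-1) + (-1)·(1) + (1)·(1) + (1)·(1) = 1 + 1 + -1 + -1 + -1 + -1 + 1 + 1 + 1 + 1 + -1 + -1 + -1 + -1 + 1 + 1 = 0.
So rows 14 and 8 are orthogonal; the diagonal entry equals n = 16.

(10,10) entry = 16; (14,8) entry = 0.


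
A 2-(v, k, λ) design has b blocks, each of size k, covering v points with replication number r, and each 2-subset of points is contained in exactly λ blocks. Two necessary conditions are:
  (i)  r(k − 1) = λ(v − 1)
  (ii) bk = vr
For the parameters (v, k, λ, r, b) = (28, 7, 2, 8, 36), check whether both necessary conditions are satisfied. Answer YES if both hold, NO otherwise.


Condition (i): r(k − 1) = 8·6 = 48; λ(v − 1) = 2·27 = 54. Match? NO.
Condition (ii): bk = 36·7 = 252; vr = 28·8 = 224. Match? NO.
Both conditions hold? NO.

NO


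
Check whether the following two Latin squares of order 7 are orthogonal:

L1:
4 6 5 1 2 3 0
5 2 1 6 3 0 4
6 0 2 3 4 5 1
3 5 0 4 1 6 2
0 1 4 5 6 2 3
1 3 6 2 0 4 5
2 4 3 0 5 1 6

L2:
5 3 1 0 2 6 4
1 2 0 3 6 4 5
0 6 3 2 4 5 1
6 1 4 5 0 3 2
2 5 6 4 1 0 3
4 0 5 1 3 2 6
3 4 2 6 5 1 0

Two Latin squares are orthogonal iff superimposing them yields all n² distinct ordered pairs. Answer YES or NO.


Form the n² = 49 superimposed pairs (L1[i][j], L2[i][j]), row by row (rows and columns indexed from 0):
row 0: (4,5) (6,3) (5,1) (1,0) (2,2) (3,6) (0,4)
row 1: (5,1) (2,2) (1,0) (6,3) (3,6) (0,4) (4,5)
row 2: (6,0) (0,6) (2,3) (3,2) (4,4) (5,5) (1,1)
row 3: (3,6) (5,1) (0,4) (4,5) (1,0) (6,3) (2,2)
row 4: (0,2) (1,5) (4,6) (5,4) (6,1) (2,0) (3,3)
row 5: (1,4) (3,0) (6,5) (2,1) (0,3) (4,2) (5,6)
row 6: (2,3) (4,4) (3,2) (0,6) (5,5) (1,1) (6,0)
Orthogonality requires all 49 pairs distinct.
But the pair (5,1) repeats: cell (0,2) has L1 = 5, L2 = 1, and cell (1,0) has L1 = 5, L2 = 1.
A repeated pair means some other pair never occurs (only 28 distinct pairs out of 49), so the squares are not orthogonal.
Conclusion: NO.

NO


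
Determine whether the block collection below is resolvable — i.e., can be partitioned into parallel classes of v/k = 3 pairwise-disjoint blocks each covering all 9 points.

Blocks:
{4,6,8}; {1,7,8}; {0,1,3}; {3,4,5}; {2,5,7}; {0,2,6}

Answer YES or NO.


v = 9, block size k = 3, number of blocks = 6.
For resolvability, blocks must partition into parallel classes of size v/k = 3.
Total blocks must therefore be a multiple of 3: 6 = 3·2 + 0 ⇒ divisible ✓.
Greedy packing gives 2 candidate class(es). Each should be a full parallel class (size 3, covers all 9 points).
  Class 1 (3 blocks): {4,6,8}; {0,1,3}; {2,5,7}. Points covered: [0, 1, 2, 3, 4, 5, 6, 7, 8].
  Class 2 (3 blocks): {1,7,8}; {3,4,5}; {0,2,6}. Points covered: [0, 1, 2, 3, 4, 5, 6, 7, 8].
All classes full (size 3)? YES. All classes cover every point? YES.
Resolvable? YES.

YES


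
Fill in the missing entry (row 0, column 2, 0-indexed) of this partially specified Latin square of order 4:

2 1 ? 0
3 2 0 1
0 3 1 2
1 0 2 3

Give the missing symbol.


Row 0 contains symbols [0, 1, 2] — missing [3].
Column 2 contains symbols [0, 1, 2] — missing [3].
The missing symbol must appear in both missing sets; intersection = [3].
Therefore the hidden value is 3.

Missing value = 3.


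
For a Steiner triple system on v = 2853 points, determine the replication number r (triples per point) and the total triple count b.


An STS(v) is a 2-(v, 3, 1) BIBD: block size k = 3, λ = 1.
Replication: r(k − 1) = λ(v − 1) ⇒ r·2 = 2853 − 1 = 2852 ⇒ r = 1426.
Block count: bk = vr ⇒ b·3 = 2853·1426 = 4068378 ⇒ b = 1356126.

r = 1426, b = 1356126.


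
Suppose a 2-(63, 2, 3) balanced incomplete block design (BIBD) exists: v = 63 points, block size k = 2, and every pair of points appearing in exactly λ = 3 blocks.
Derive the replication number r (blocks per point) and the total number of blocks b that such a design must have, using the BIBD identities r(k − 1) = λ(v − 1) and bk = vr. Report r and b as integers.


Any 2-(v, k, λ) BIBD satisfies two necessary conditions:
  (i)  Each point sits in r blocks, and counting incidences through any fixed point gives r(k − 1) = λ(v − 1), so r = λ(v − 1)/(k − 1).
  (ii) Total incidences bk = vr, so b = vr/k.
Step 1: r = λ(v − 1)/(k − 1) = 3·(63 − 1)/(2 − 1) = 3·62/1 = 186/1 = 186.
Step 2: b = vr/k = 63·186/2 = 11718/2 = 5859.
Check integrality: r = 186 ∈ Z ✓, b = 5859 ∈ Z ✓.
(These identities are necessary conditions: they determine r and b for any design with these parameters, but do not by themselves prove that one exists.)

r = 186, b = 5859.


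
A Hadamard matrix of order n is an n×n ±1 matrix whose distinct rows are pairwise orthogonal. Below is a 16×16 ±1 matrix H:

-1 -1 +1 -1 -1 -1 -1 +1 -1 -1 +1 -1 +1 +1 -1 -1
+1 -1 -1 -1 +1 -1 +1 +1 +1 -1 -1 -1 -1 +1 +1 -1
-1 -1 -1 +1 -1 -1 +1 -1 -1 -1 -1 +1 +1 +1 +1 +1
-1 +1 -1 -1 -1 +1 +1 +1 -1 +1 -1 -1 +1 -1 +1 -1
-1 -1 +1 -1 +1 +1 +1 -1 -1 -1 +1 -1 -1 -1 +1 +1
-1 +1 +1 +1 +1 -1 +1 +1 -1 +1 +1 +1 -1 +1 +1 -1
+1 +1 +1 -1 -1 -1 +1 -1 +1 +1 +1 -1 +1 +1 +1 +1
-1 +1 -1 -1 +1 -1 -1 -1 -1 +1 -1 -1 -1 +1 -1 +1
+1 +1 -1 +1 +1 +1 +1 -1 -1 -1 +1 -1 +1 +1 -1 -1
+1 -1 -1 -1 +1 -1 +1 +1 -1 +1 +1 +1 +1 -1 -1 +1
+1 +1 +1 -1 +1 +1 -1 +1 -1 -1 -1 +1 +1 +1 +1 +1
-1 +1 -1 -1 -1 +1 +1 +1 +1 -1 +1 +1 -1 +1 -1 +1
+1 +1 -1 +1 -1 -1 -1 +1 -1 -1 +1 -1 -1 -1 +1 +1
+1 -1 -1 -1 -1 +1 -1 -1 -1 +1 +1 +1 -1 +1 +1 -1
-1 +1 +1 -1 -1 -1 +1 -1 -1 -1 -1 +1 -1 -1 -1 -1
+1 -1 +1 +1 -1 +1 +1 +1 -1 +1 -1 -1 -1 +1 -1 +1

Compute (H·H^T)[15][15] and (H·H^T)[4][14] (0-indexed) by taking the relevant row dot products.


Row 4 of H: [-1, -1, 1, -1, 1, 1, 1, -1, -1, -1, 1, -1, -1, -1, 1, 1].
Row 14 of H: [-1, 1, 1, -1, -1, -1, 1, -1, -1, -1, -1, 1, -1, -1, -1, -1].
Row 15 of H: [1, -1, 1, 1, -1, 1, 1, 1, -1, 1, -1, -1, -1, 1, -1, 1].
(H·H^T)[15][15] = Σ_j H[15][j]·H[15][j] = (1)² + (-1)² + (1)² + (1)² + (-1)² + (1)² + (1)² + (1)² + (-1)² + (1)² + (-1)² + (-1)² + (-1)² + (1)² + (-1)² + (1)² = 1 + 1 + 1 + 1 + 1 + 1 + 1 + 1 + 1 + 1 + 1 + 1 + 1 + 1 + 1 + 1 = 16.
(H·H^T)[4][14] = Σ_j H[4][j]·H[14][j] = (-1)·(-1) + (-1)·(1) + (1)·(1) + (-1)·(-1) + (1)·(-1) + (1)·(-1) + (1)·(1) + (-1)·(-1) + (-1)·(-1) + (-1)·(-1) + (1)·(-1) + (-1)·(1) + (-1)·(-1) + (-1)·(-1) + (1)·(-1) + (1)·(-1) = 1 + -1 + 1 + 1 + -1 + -1 + 1 + 1 + 1 + 1 + -1 + -1 + 1 + 1 + -1 + -1 = 2.
Rows 4 and 14 are not orthogonal (dot product = 2 ≠ 0), so H is not a Hadamard matrix.

(15,15) entry = 16; (4,14) entry = 2.


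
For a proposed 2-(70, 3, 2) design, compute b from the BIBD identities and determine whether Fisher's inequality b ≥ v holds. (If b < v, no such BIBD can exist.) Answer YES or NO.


b = λv(v − 1)/(k(k − 1)) = 2·70·69/(3·2) = 9660/6 = 1610.
Compare with v = 70: b ≥ v, so Fisher's inequality holds.

YES


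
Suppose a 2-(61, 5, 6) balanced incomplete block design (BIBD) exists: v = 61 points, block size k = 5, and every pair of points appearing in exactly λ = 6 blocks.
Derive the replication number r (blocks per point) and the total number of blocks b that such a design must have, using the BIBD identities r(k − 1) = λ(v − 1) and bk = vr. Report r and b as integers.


Any 2-(v, k, λ) BIBD satisfies two necessary conditions:
  (i)  Each point sits in r blocks, and counting incidences through any fixed point gives r(k − 1) = λ(v − 1), so r = λ(v − 1)/(k − 1).
  (ii) Total incidences bk = vr, so b = vr/k.
Step 1: r = λ(v − 1)/(k − 1) = 6·(61 − 1)/(5 − 1) = 6·60/4 = 360/4 = 90.
Step 2: b = vr/k = 61·90/5 = 5490/5 = 1098.
Check integrality: r = 90 ∈ Z ✓, b = 1098 ∈ Z ✓.
(These identities are necessary conditions: they determine r and b for any design with these parameters, but do not by themselves prove that one exists.)

r = 90, b = 1098.


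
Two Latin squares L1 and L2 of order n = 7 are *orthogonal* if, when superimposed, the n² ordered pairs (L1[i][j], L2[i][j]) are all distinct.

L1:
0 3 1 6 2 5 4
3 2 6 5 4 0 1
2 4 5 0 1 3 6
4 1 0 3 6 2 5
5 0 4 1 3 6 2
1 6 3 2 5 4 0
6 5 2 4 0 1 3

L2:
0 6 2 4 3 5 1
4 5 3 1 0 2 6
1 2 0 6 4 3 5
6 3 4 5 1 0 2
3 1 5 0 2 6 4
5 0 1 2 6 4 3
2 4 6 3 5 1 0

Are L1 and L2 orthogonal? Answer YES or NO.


Form the n² = 49 superimposed pairs (L1[i][j], L2[i][j]), row by row (rows and columns indexed from 0):
row 0: (0,0) (3,6) (1,2) (6,4) (2,3) (5,5) (4,1)
row 1: (3,4) (2,5) (6,3) (5,1) (4,0) (0,2) (1,6)
row 2: (2,1) (4,2) (5,0) (0,6) (1,4) (3,3) (6,5)
row 3: (4,6) (1,3) (0,4) (3,5) (6,1) (2,0) (5,2)
row 4: (5,3) (0,1) (4,5) (1,0) (3,2) (6,6) (2,4)
row 5: (1,5) (6,0) (3,1) (2,2) (5,6) (4,4) (0,3)
row 6: (6,2) (5,4) (2,6) (4,3) (0,5) (1,1) (3,0)
Orthogonality requires all 49 pairs distinct.
Check by first coordinate: for each symbol s of L1, list the L2 entries in the n cells where L1 = s; they must all differ.
  L1 = 0: L2 entries (in reading order) 0, 2, 6, 4, 1, 3, 5 — all 7 distinct ✓
  L1 = 1: L2 entries (in reading order) 2, 6, 4, 3, 0, 5, 1 — all 7 distinct ✓
  L1 = 2: L2 entries (in reading order) 3, 5, 1, 0, 4, 2, 6 — all 7 distinct ✓
  L1 = 3: L2 entries (in reading order) 6, 4, 3, 5, 2, 1, 0 — all 7 distinct ✓
  L1 = 4: L2 entries (in reading order) 1, 0, 2, 6, 5, 4, 3 — all 7 distinct ✓
  L1 = 5: L2 entries (in reading order) 5, 1, 0, 2, 3, 6, 4 — all 7 distinct ✓
  L1 = 6: L2 entries (in reading order) 4, 3, 5, 1, 6, 0, 2 — all 7 distinct ✓
Every symbol of L1 meets every symbol of L2 exactly once, so all 49 pairs are distinct (49 of 49).
Conclusion: YES.

YES


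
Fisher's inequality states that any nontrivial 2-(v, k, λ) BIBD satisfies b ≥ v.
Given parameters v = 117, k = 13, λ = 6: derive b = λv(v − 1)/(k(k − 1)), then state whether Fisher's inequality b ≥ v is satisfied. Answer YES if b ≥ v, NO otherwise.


b = λv(v − 1)/(k(k − 1)) = 6·117·116/(13·12) = 81432/156 = 522.
Compare with v = 117: b ≥ v, so Fisher's inequality holds.

YES


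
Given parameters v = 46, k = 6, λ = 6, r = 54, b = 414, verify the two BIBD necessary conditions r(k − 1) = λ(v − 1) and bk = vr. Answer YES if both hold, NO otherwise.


Condition (i): r(k − 1) = 54·5 = 270; λ(v − 1) = 6·45 = 270. Match? YES.
Condition (ii): bk = 414·6 = 2484; vr = 46·54 = 2484. Match? YES.
Both conditions hold? YES.

YES


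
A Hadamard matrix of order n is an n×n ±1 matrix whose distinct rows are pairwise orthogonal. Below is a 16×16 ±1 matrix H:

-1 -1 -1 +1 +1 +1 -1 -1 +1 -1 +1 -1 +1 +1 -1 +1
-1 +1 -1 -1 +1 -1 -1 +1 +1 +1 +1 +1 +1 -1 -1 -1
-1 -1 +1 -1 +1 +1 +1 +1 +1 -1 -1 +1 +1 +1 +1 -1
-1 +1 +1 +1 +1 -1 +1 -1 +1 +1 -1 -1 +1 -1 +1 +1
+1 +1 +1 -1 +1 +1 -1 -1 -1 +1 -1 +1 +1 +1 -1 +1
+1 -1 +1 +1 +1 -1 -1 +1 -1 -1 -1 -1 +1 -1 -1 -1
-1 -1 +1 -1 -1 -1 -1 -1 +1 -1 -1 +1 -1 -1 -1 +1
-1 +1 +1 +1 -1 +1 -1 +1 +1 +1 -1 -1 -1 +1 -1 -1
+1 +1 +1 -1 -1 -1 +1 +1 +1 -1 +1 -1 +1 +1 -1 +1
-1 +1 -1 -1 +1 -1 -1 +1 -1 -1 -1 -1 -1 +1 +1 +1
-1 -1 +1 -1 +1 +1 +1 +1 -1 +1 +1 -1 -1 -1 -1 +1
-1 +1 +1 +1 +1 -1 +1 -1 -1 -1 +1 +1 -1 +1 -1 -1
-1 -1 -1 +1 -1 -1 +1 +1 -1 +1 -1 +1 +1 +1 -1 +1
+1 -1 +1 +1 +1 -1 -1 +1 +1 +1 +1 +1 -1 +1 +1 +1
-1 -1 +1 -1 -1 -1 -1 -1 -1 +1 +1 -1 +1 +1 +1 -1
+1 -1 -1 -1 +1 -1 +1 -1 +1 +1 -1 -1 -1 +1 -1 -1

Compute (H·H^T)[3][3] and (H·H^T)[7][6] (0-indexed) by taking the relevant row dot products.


Row 3 of H: [-1, 1, 1, 1, 1, -1, 1, -1, 1, 1, -1, -1, 1, -1, 1, 1].
Row 6 of H: [-1, -1, 1, -1, -1, -1, -1, -1, 1, -1, -1, 1, -1, -1, -1, 1].
Row 7 of H: [-1, 1, 1, 1, -1, 1, -1, 1, 1, 1, -1, -1, -1, 1, -1, -1].
(H·H^T)[3][3] = Σ_j H[3][j]·H[3][j] = (-1)² + (1)² + (1)² + (1)² + (1)² + (-1)² + (1)² + (-1)² + (1)² + (1)² + (-1)² + (-1)² + (1)² + (-1)² + (1)² + (1)² = 1 + 1 + 1 + 1 + 1 + 1 + 1 + 1 + 1 + 1 + 1 + 1 + 1 + 1 + 1 + 1 = 16.
(H·H^T)[7][6] = Σ_j H[7][j]·H[6][j] = (-1)·(-1) + (1)·(-1) + (1)·(1) + (1)·(-1) + (-1)·(-1) + (1)·(-1) + (-1)·(-1) + (1)·(-1) + (1)·(1) + (1)·(-1) + (-1)·(-1) + (-1)·(1) + (-1)·(-1) + (1)·(-1) + (-1)·(-1) + (-1)·(1) = 1 + -1 + 1 + -1 + 1 + -1 + 1 + -1 + 1 + -1 + 1 + -1 + 1 + -1 + 1 + -1 = 0.
So rows 7 and 6 are orthogonal; the diagonal entry equals n = 16.

(3,3) entry = 16; (7,6) entry = 0.


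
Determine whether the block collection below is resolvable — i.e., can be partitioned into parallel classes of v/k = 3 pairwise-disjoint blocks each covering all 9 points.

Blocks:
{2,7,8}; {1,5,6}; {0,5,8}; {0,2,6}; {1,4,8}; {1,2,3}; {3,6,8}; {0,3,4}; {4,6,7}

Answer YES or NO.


v = 9, block size k = 3, number of blocks = 9.
For resolvability, blocks must partition into parallel classes of size v/k = 3.
Total blocks must therefore be a multiple of 3: 9 = 3·3 + 0 ⇒ divisible ✓.
Consider block {0,2,6}. The only other block(s) in the collection disjoint from it are {1,4,8} — just 1 block(s). Any parallel class containing {0,2,6} would need 2 other blocks each disjoint from it, so no parallel class of size 3 can contain {0,2,6}.
Since every block must belong to some parallel class in a resolution, the collection cannot be partitioned into parallel classes.
Resolvable? NO.

NO


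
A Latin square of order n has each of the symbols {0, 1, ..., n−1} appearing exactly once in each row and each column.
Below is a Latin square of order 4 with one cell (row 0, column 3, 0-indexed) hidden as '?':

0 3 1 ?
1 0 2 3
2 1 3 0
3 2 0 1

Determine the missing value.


Row 0 contains symbols [0, 1, 3] — missing [2].
Column 3 contains symbols [0, 1, 3] — missing [2].
The missing symbol must appear in both missing sets; intersection = [2].
Therefore the hidden value is 2.

Missing value = 2.


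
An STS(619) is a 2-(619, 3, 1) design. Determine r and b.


An STS(v) is a 2-(v, 3, 1) BIBD: block size k = 3, λ = 1.
Replication: r(k − 1) = λ(v − 1) ⇒ r·2 = 619 − 1 = 618 ⇒ r = 309.
Block count: b = v(v − 1)/6 = 619·618/6 = 382542/6 = 63757.

r = 309, b = 63757.


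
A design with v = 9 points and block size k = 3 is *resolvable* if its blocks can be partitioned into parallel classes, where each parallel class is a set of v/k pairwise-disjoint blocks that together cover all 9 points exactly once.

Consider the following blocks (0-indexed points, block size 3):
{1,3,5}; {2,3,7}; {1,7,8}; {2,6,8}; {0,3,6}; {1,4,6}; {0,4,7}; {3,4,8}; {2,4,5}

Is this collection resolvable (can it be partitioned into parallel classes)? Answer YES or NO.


v = 9, block size k = 3, number of blocks = 9.
For resolvability, blocks must partition into parallel classes of size v/k = 3.
Total blocks must therefore be a multiple of 3: 9 = 3·3 + 0 ⇒ divisible ✓.
Consider block {2,3,7}. The only other block(s) in the collection disjoint from it are {1,4,6} — just 1 block(s). Any parallel class containing {2,3,7} would need 2 other blocks each disjoint from it, so no parallel class of size 3 can contain {2,3,7}.
Since every block must belong to some parallel class in a resolution, the collection cannot be partitioned into parallel classes.
Resolvable? NO.

NO


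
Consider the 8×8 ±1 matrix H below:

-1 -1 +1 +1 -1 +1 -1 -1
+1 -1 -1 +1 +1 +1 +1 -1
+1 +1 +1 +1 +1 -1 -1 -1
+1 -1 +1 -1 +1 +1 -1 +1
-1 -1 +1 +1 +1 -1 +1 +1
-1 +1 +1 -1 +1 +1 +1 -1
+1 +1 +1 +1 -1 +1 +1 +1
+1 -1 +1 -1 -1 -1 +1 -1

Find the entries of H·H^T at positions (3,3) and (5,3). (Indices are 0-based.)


Row 3 of H: [1, -1, 1, -1, 1, 1, -1, 1].
Row 5 of H: [-1, 1, 1, -1, 1, 1, 1, -1].
(H·H^T)[3][3] = Σ_j H[3][j]·H[3][j] = (1)² + (-1)² + (1)² + (-1)² + (1)² + (1)² + (-1)² + (1)² = 1 + 1 + 1 + 1 + 1 + 1 + 1 + 1 = 8.
(H·H^T)[5][3] = Σ_j H[5][j]·H[3][j] = (-1)·(1) + (1)·(-1) + (1)·(1) + (-1)·(-1) + (1)·(1) + (1)·(1) + (1)·(-1) + (-1)·(1) = -1 + -1 + 1 + 1 + 1 + 1 + -1 + -1 = 0.
So rows 5 and 3 are orthogonal; the diagonal entry equals n = 8.

(3,3) entry = 8; (5,3) entry = 0.


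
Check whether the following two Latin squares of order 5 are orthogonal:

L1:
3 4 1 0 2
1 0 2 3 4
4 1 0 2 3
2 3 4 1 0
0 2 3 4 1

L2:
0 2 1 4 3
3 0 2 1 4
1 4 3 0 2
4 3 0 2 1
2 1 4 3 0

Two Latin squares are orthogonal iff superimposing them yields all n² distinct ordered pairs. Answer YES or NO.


Form the n² = 25 superimposed pairs (L1[i][j], L2[i][j]), row by row (rows and columns indexed from 0):
row 0: (3,0) (4,2) (1,1) (0,4) (2,3)
row 1: (1,3) (0,0) (2,2) (3,1) (4,4)
row 2: (4,1) (1,4) (0,3) (2,0) (3,2)
row 3: (2,4) (3,3) (4,0) (1,2) (0,1)
row 4: (0,2) (2,1) (3,4) (4,3) (1,0)
Orthogonality requires all 25 pairs distinct.
Check by first coordinate: for each symbol s of L1, list the L2 entries in the n cells where L1 = s; they must all differ.
  L1 = 0: L2 entries (in reading order) 4, 0, 3, 1, 2 — all 5 distinct ✓
  L1 = 1: L2 entries (in reading order) 1, 3, 4, 2, 0 — all 5 distinct ✓
  L1 = 2: L2 entries (in reading order) 3, 2, 0, 4, 1 — all 5 distinct ✓
  L1 = 3: L2 entries (in reading order) 0, 1, 2, 3, 4 — all 5 distinct ✓
  L1 = 4: L2 entries (in reading order) 2, 4, 1, 0, 3 — all 5 distinct ✓
Every symbol of L1 meets every symbol of L2 exactly once, so all 25 pairs are distinct (25 of 25).
Conclusion: YES.

YES


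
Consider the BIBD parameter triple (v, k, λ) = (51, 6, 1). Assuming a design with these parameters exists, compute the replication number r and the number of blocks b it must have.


Any 2-(v, k, λ) BIBD satisfies two necessary conditions:
  (i)  Each point sits in r blocks, and counting incidences through any fixed point gives r(k − 1) = λ(v − 1), so r = λ(v − 1)/(k − 1).
  (ii) Total incidences bk = vr, so b = vr/k.
Step 1: r = λ(v − 1)/(k − 1) = 1·(51 − 1)/(6 − 1) = 1·50/5 = 50/5 = 10.
Step 2: b = vr/k = 51·10/6 = 510/6 = 85.
Check integrality: r = 10 ∈ Z ✓, b = 85 ∈ Z ✓.
(These identities are necessary conditions: they determine r and b for any design with these parameters, but do not by themselves prove that one exists.)

r = 10, b = 85.


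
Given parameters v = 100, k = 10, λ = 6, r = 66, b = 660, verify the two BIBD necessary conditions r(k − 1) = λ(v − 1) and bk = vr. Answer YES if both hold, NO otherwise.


Condition (i): r(k − 1) = 66·9 = 594; λ(v − 1) = 6·99 = 594. Match? YES.
Condition (ii): bk = 660·10 = 6600; vr = 100·66 = 6600. Match? YES.
Both conditions hold? YES.

YES


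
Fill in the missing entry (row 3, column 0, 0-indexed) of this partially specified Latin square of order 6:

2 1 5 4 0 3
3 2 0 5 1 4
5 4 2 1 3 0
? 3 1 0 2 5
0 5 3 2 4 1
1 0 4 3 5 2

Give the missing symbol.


Row 3 contains symbols [0, 1, 2, 3, 5] — missing [4].
Column 0 contains symbols [0, 1, 2, 3, 5] — missing [4].
The missing symbol must appear in both missing sets; intersection = [4].
Therefore the hidden value is 4.

Missing value = 4.


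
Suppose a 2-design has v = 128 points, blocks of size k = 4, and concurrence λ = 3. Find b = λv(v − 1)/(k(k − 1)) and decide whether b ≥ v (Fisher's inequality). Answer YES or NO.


r = λ(v − 1)/(k − 1) = 3·127/3 = 127.
b = vr/k = 128·127/4 = 4064.
Fisher's inequality: b ≥ v ⇔ 4064 ≥ 128? YES.

YES


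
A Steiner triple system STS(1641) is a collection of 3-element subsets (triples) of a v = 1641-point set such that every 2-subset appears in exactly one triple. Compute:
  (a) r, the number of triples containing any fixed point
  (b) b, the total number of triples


An STS(v) is a 2-(v, 3, 1) BIBD: block size k = 3, λ = 1.
Replication: r(k − 1) = λ(v − 1) ⇒ r·2 = 1641 − 1 = 1640 ⇒ r = 820.
Block count: b = v(v − 1)/6 = 1641·1640/6 = 2691240/6 = 448540.

r = 820, b = 448540.


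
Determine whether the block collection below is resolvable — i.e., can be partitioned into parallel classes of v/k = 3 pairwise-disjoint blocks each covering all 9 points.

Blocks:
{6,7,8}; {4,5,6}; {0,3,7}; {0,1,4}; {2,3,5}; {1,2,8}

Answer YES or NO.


v = 9, block size k = 3, number of blocks = 6.
For resolvability, blocks must partition into parallel classes of size v/k = 3.
Total blocks must therefore be a multiple of 3: 6 = 3·2 + 0 ⇒ divisible ✓.
Greedy packing gives 2 candidate class(es). Each should be a full parallel class (size 3, covers all 9 points).
  Class 1 (3 blocks): {6,7,8}; {0,1,4}; {2,3,5}. Points covered: [0, 1, 2, 3, 4, 5, 6, 7, 8].
  Class 2 (3 blocks): {4,5,6}; {0,3,7}; {1,2,8}. Points covered: [0, 1, 2, 3, 4, 5, 6, 7, 8].
All classes full (size 3)? YES. All classes cover every point? YES.
Resolvable? YES.

YES


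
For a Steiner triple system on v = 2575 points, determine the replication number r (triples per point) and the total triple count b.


An STS(v) is a 2-(v, 3, 1) BIBD: block size k = 3, λ = 1.
Replication: r(k − 1) = λ(v − 1) ⇒ r·2 = 2575 − 1 = 2574 ⇒ r = 1287.
Block count: b = v(v − 1)/6 = 2575·2574/6 = 6628050/6 = 1104675.
(Check via bk = vr: 1104675·3 = 3314025 = 2575·1287 = 3314025 ✓.)

r = 1287, b = 1104675.


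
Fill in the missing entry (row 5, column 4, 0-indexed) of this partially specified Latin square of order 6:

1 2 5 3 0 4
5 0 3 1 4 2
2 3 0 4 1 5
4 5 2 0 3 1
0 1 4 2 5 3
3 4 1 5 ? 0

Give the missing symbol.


Row 5 contains symbols [0, 1, 3, 4, 5] — missing [2].
Column 4 contains symbols [0, 1, 3, 4, 5] — missing [2].
The missing symbol must appear in both missing sets; intersection = [2].
Therefore the hidden value is 2.

Missing value = 2.


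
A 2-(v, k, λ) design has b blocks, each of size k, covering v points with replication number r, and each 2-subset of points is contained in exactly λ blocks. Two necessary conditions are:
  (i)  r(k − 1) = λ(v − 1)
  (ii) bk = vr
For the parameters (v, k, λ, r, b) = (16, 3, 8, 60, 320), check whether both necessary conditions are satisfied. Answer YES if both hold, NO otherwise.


Condition (i): r(k − 1) = 60·2 = 120; λ(v − 1) = 8·15 = 120. Match? YES.
Condition (ii): bk = 320·3 = 960; vr = 16·60 = 960. Match? YES.
Both conditions hold? YES.

YES


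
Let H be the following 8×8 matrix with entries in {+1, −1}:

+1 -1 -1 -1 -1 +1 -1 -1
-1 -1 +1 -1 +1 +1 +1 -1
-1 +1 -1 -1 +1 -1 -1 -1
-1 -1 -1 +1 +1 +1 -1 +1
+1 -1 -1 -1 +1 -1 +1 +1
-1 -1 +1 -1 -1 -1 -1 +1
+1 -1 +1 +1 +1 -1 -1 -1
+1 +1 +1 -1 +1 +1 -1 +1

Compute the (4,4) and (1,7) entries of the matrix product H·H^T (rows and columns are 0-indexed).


Row 1 of H: [-1, -1, 1, -1, 1, 1, 1, -1].
Row 4 of H: [1, -1, -1, -1, 1, -1, 1, 1].
Row 7 of H: [1, 1, 1, -1, 1, 1, -1, 1].
(H·H^T)[4][4] = Σ_j H[4][j]·H[4][j] = (1)² + (-1)² + (-1)² + (-1)² + (1)² + (-1)² + (1)² + (1)² = 1 + 1 + 1 + 1 + 1 + 1 + 1 + 1 = 8.
(H·H^T)[1][7] = Σ_j H[1][j]·H[7][j] = (-1)·(1) + (-1)·(1) + (1)·(1) + (-1)·(-1) + (1)·(1) + (1)·(1) + (1)·(-1) + (-1)·(1) = -1 + -1 + 1 + 1 + 1 + 1 + -1 + -1 = 0.
So rows 1 and 7 are orthogonal; the diagonal entry equals n = 8.

(4,4) entry = 8; (1,7) entry = 0.


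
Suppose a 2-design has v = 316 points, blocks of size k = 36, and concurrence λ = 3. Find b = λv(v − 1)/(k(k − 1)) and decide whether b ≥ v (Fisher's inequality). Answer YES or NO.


r = λ(v − 1)/(k − 1) = 3·315/35 = 27.
b = vr/k = 316·27/36 = 237.
Fisher's inequality: b ≥ v ⇔ 237 ≥ 316? NO.

NO


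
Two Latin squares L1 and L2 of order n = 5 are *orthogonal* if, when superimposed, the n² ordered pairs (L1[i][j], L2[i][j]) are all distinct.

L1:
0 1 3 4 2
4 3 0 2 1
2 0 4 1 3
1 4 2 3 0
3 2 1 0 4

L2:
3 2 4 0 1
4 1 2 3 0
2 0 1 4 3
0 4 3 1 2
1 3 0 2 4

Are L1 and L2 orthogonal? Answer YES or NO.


Form the n² = 25 superimposed pairs (L1[i][j], L2[i][j]), row by row (rows and columns indexed from 0):
row 0: (0,3) (1,2) (3,4) (4,0) (2,1)
row 1: (4,4) (3,1) (0,2) (2,3) (1,0)
row 2: (2,2) (0,0) (4,1) (1,4) (3,3)
row 3: (1,0) (4,4) (2,3) (3,1) (0,2)
row 4: (3,1) (2,3) (1,0) (0,2) (4,4)
Orthogonality requires all 25 pairs distinct.
But the pair (1,0) repeats: cell (1,4) has L1 = 1, L2 = 0, and cell (3,0) has L1 = 1, L2 = 0.
A repeated pair means some other pair never occurs (only 15 distinct pairs out of 25), so the squares are not orthogonal.
Conclusion: NO.

NO


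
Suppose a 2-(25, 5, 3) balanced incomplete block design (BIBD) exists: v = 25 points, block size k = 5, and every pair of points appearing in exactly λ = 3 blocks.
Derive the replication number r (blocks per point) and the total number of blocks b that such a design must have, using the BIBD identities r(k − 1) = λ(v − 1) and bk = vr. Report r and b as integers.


Any 2-(v, k, λ) BIBD satisfies two necessary conditions:
  (i)  Each point sits in r blocks, and counting incidences through any fixed point gives r(k − 1) = λ(v − 1), so r = λ(v − 1)/(k − 1).
  (ii) Total incidences bk = vr, so b = vr/k.
Step 1: r = λ(v − 1)/(k − 1) = 3·(25 − 1)/(5 − 1) = 3·24/4 = 72/4 = 18.
Step 2: b = vr/k = 25·18/5 = 450/5 = 90.
Check integrality: r = 18 ∈ Z ✓, b = 90 ∈ Z ✓.
(These identities are necessary conditions: they determine r and b for any design with these parameters, but do not by themselves prove that one exists.)

r = 18, b = 90.


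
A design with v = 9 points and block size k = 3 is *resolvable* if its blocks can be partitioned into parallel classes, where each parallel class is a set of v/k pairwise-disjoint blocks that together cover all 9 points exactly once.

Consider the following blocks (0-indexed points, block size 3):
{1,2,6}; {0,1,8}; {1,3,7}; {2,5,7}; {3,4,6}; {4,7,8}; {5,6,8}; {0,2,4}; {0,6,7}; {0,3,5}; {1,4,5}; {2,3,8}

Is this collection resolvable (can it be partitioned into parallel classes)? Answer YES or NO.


v = 9, block size k = 3, number of blocks = 12.
For resolvability, blocks must partition into parallel classes of size v/k = 3.
Total blocks must therefore be a multiple of 3: 12 = 3·4 + 0 ⇒ divisible ✓.
Greedy packing gives 4 candidate class(es). Each should be a full parallel class (size 3, covers all 9 points).
  Class 1 (3 blocks): {1,2,6}; {4,7,8}; {0,3,5}. Points covered: [0, 1, 2, 3, 4, 5, 6, 7, 8].
  Class 2 (3 blocks): {0,1,8}; {2,5,7}; {3,4,6}. Points covered: [0, 1, 2, 3, 4, 5, 6, 7, 8].
  Class 3 (3 blocks): {1,3,7}; {5,6,8}; {0,2,4}. Points covered: [0, 1, 2, 3, 4, 5, 6, 7, 8].
  Class 4 (3 blocks): {0,6,7}; {1,4,5}; {2,3,8}. Points covered: [0, 1, 2, 3, 4, 5, 6, 7, 8].
All classes full (size 3)? YES. All classes cover every point? YES.
Resolvable? YES.

YES
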